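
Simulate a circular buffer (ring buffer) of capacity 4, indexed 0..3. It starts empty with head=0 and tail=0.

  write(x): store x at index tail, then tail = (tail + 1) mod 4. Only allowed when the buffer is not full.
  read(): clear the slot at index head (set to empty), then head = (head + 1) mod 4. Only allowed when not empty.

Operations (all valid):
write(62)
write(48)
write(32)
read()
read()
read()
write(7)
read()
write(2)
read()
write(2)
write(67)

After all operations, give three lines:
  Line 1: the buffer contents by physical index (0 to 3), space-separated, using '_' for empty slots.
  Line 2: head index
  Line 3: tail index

Answer: _ 2 67 _
1
3

Derivation:
write(62): buf=[62 _ _ _], head=0, tail=1, size=1
write(48): buf=[62 48 _ _], head=0, tail=2, size=2
write(32): buf=[62 48 32 _], head=0, tail=3, size=3
read(): buf=[_ 48 32 _], head=1, tail=3, size=2
read(): buf=[_ _ 32 _], head=2, tail=3, size=1
read(): buf=[_ _ _ _], head=3, tail=3, size=0
write(7): buf=[_ _ _ 7], head=3, tail=0, size=1
read(): buf=[_ _ _ _], head=0, tail=0, size=0
write(2): buf=[2 _ _ _], head=0, tail=1, size=1
read(): buf=[_ _ _ _], head=1, tail=1, size=0
write(2): buf=[_ 2 _ _], head=1, tail=2, size=1
write(67): buf=[_ 2 67 _], head=1, tail=3, size=2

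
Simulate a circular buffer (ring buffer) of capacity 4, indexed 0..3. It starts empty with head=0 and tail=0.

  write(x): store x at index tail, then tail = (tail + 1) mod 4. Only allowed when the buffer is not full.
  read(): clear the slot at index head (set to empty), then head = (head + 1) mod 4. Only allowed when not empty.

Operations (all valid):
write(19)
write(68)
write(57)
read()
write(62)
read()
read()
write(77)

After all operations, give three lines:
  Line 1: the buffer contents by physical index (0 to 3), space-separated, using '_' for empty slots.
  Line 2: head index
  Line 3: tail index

Answer: 77 _ _ 62
3
1

Derivation:
write(19): buf=[19 _ _ _], head=0, tail=1, size=1
write(68): buf=[19 68 _ _], head=0, tail=2, size=2
write(57): buf=[19 68 57 _], head=0, tail=3, size=3
read(): buf=[_ 68 57 _], head=1, tail=3, size=2
write(62): buf=[_ 68 57 62], head=1, tail=0, size=3
read(): buf=[_ _ 57 62], head=2, tail=0, size=2
read(): buf=[_ _ _ 62], head=3, tail=0, size=1
write(77): buf=[77 _ _ 62], head=3, tail=1, size=2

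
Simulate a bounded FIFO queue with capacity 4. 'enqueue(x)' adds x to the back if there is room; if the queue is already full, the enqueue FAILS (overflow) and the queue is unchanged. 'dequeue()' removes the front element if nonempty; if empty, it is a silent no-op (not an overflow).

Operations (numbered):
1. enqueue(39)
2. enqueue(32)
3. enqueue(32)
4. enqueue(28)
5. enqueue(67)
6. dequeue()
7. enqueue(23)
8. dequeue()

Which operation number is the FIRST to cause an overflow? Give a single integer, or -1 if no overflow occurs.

1. enqueue(39): size=1
2. enqueue(32): size=2
3. enqueue(32): size=3
4. enqueue(28): size=4
5. enqueue(67): size=4=cap → OVERFLOW (fail)
6. dequeue(): size=3
7. enqueue(23): size=4
8. dequeue(): size=3

Answer: 5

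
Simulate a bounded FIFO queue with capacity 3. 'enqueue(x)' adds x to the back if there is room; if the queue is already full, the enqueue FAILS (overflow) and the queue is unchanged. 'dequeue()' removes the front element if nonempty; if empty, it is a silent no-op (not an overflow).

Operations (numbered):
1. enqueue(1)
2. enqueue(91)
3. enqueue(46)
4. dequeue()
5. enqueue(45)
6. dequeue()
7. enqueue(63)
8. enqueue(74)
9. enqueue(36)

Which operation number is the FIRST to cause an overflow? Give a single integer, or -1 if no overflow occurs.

Answer: 8

Derivation:
1. enqueue(1): size=1
2. enqueue(91): size=2
3. enqueue(46): size=3
4. dequeue(): size=2
5. enqueue(45): size=3
6. dequeue(): size=2
7. enqueue(63): size=3
8. enqueue(74): size=3=cap → OVERFLOW (fail)
9. enqueue(36): size=3=cap → OVERFLOW (fail)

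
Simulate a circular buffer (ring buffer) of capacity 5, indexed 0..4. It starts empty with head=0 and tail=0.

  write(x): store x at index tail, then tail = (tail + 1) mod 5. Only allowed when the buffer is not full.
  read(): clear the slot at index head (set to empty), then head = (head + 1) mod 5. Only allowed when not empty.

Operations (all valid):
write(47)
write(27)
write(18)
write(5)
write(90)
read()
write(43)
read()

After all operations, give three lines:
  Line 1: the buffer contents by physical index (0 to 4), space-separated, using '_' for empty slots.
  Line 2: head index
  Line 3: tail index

Answer: 43 _ 18 5 90
2
1

Derivation:
write(47): buf=[47 _ _ _ _], head=0, tail=1, size=1
write(27): buf=[47 27 _ _ _], head=0, tail=2, size=2
write(18): buf=[47 27 18 _ _], head=0, tail=3, size=3
write(5): buf=[47 27 18 5 _], head=0, tail=4, size=4
write(90): buf=[47 27 18 5 90], head=0, tail=0, size=5
read(): buf=[_ 27 18 5 90], head=1, tail=0, size=4
write(43): buf=[43 27 18 5 90], head=1, tail=1, size=5
read(): buf=[43 _ 18 5 90], head=2, tail=1, size=4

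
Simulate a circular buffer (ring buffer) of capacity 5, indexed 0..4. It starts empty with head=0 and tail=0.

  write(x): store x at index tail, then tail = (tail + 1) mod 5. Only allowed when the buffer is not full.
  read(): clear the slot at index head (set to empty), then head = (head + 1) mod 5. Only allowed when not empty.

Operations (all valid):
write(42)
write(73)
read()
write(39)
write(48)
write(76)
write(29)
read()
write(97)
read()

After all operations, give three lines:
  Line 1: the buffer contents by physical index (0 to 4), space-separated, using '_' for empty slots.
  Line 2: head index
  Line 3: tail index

write(42): buf=[42 _ _ _ _], head=0, tail=1, size=1
write(73): buf=[42 73 _ _ _], head=0, tail=2, size=2
read(): buf=[_ 73 _ _ _], head=1, tail=2, size=1
write(39): buf=[_ 73 39 _ _], head=1, tail=3, size=2
write(48): buf=[_ 73 39 48 _], head=1, tail=4, size=3
write(76): buf=[_ 73 39 48 76], head=1, tail=0, size=4
write(29): buf=[29 73 39 48 76], head=1, tail=1, size=5
read(): buf=[29 _ 39 48 76], head=2, tail=1, size=4
write(97): buf=[29 97 39 48 76], head=2, tail=2, size=5
read(): buf=[29 97 _ 48 76], head=3, tail=2, size=4

Answer: 29 97 _ 48 76
3
2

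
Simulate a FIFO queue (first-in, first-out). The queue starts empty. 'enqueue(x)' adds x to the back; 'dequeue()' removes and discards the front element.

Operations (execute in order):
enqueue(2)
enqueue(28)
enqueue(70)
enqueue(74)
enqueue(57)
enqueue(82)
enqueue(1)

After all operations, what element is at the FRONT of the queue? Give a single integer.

Answer: 2

Derivation:
enqueue(2): queue = [2]
enqueue(28): queue = [2, 28]
enqueue(70): queue = [2, 28, 70]
enqueue(74): queue = [2, 28, 70, 74]
enqueue(57): queue = [2, 28, 70, 74, 57]
enqueue(82): queue = [2, 28, 70, 74, 57, 82]
enqueue(1): queue = [2, 28, 70, 74, 57, 82, 1]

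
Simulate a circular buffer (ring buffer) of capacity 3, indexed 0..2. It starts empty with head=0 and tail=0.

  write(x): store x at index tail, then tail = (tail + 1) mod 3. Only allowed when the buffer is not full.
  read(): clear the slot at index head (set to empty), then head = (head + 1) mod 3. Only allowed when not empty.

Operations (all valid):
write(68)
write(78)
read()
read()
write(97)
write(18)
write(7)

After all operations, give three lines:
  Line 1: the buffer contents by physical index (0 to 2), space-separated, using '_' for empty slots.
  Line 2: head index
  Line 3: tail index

write(68): buf=[68 _ _], head=0, tail=1, size=1
write(78): buf=[68 78 _], head=0, tail=2, size=2
read(): buf=[_ 78 _], head=1, tail=2, size=1
read(): buf=[_ _ _], head=2, tail=2, size=0
write(97): buf=[_ _ 97], head=2, tail=0, size=1
write(18): buf=[18 _ 97], head=2, tail=1, size=2
write(7): buf=[18 7 97], head=2, tail=2, size=3

Answer: 18 7 97
2
2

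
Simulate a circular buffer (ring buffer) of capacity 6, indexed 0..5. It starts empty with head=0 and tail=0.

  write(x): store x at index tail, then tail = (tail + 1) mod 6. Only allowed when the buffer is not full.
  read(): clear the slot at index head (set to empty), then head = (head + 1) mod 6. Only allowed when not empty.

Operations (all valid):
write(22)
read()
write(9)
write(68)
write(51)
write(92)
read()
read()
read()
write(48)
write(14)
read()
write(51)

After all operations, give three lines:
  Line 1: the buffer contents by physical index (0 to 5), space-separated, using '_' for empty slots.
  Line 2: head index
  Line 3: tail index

Answer: 14 51 _ _ _ 48
5
2

Derivation:
write(22): buf=[22 _ _ _ _ _], head=0, tail=1, size=1
read(): buf=[_ _ _ _ _ _], head=1, tail=1, size=0
write(9): buf=[_ 9 _ _ _ _], head=1, tail=2, size=1
write(68): buf=[_ 9 68 _ _ _], head=1, tail=3, size=2
write(51): buf=[_ 9 68 51 _ _], head=1, tail=4, size=3
write(92): buf=[_ 9 68 51 92 _], head=1, tail=5, size=4
read(): buf=[_ _ 68 51 92 _], head=2, tail=5, size=3
read(): buf=[_ _ _ 51 92 _], head=3, tail=5, size=2
read(): buf=[_ _ _ _ 92 _], head=4, tail=5, size=1
write(48): buf=[_ _ _ _ 92 48], head=4, tail=0, size=2
write(14): buf=[14 _ _ _ 92 48], head=4, tail=1, size=3
read(): buf=[14 _ _ _ _ 48], head=5, tail=1, size=2
write(51): buf=[14 51 _ _ _ 48], head=5, tail=2, size=3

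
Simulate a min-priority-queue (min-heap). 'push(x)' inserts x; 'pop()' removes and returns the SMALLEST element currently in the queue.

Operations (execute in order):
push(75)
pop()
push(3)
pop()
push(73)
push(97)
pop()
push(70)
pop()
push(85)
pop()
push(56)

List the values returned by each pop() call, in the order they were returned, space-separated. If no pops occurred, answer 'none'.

push(75): heap contents = [75]
pop() → 75: heap contents = []
push(3): heap contents = [3]
pop() → 3: heap contents = []
push(73): heap contents = [73]
push(97): heap contents = [73, 97]
pop() → 73: heap contents = [97]
push(70): heap contents = [70, 97]
pop() → 70: heap contents = [97]
push(85): heap contents = [85, 97]
pop() → 85: heap contents = [97]
push(56): heap contents = [56, 97]

Answer: 75 3 73 70 85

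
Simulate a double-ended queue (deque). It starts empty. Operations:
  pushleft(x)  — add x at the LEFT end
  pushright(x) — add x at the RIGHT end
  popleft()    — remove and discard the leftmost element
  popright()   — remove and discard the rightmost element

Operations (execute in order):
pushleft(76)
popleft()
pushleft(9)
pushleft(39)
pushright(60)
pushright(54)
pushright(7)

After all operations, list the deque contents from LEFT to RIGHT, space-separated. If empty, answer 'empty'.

Answer: 39 9 60 54 7

Derivation:
pushleft(76): [76]
popleft(): []
pushleft(9): [9]
pushleft(39): [39, 9]
pushright(60): [39, 9, 60]
pushright(54): [39, 9, 60, 54]
pushright(7): [39, 9, 60, 54, 7]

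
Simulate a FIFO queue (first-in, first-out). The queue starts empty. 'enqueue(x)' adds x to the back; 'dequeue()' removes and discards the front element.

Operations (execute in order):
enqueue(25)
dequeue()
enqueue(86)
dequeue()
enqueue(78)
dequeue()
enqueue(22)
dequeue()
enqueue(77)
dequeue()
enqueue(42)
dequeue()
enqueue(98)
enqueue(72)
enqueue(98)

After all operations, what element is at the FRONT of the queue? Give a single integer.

enqueue(25): queue = [25]
dequeue(): queue = []
enqueue(86): queue = [86]
dequeue(): queue = []
enqueue(78): queue = [78]
dequeue(): queue = []
enqueue(22): queue = [22]
dequeue(): queue = []
enqueue(77): queue = [77]
dequeue(): queue = []
enqueue(42): queue = [42]
dequeue(): queue = []
enqueue(98): queue = [98]
enqueue(72): queue = [98, 72]
enqueue(98): queue = [98, 72, 98]

Answer: 98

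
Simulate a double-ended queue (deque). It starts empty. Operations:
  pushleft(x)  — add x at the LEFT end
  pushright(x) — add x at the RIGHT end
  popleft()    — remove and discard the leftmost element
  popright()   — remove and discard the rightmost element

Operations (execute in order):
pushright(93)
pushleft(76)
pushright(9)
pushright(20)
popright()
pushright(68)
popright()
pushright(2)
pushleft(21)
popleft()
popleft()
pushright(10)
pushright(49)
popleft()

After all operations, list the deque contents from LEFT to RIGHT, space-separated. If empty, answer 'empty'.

Answer: 9 2 10 49

Derivation:
pushright(93): [93]
pushleft(76): [76, 93]
pushright(9): [76, 93, 9]
pushright(20): [76, 93, 9, 20]
popright(): [76, 93, 9]
pushright(68): [76, 93, 9, 68]
popright(): [76, 93, 9]
pushright(2): [76, 93, 9, 2]
pushleft(21): [21, 76, 93, 9, 2]
popleft(): [76, 93, 9, 2]
popleft(): [93, 9, 2]
pushright(10): [93, 9, 2, 10]
pushright(49): [93, 9, 2, 10, 49]
popleft(): [9, 2, 10, 49]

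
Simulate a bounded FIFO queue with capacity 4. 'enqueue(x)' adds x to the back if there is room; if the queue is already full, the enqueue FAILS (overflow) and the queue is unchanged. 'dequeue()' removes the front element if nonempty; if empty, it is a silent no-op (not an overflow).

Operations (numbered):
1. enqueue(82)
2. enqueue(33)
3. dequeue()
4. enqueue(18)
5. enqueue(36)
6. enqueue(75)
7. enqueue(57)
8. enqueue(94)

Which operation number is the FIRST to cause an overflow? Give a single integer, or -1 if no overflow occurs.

Answer: 7

Derivation:
1. enqueue(82): size=1
2. enqueue(33): size=2
3. dequeue(): size=1
4. enqueue(18): size=2
5. enqueue(36): size=3
6. enqueue(75): size=4
7. enqueue(57): size=4=cap → OVERFLOW (fail)
8. enqueue(94): size=4=cap → OVERFLOW (fail)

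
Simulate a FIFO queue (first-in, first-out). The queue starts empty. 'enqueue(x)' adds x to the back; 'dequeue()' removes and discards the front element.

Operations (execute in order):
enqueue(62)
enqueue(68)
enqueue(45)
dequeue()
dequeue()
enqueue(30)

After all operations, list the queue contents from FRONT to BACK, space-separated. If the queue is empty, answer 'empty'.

Answer: 45 30

Derivation:
enqueue(62): [62]
enqueue(68): [62, 68]
enqueue(45): [62, 68, 45]
dequeue(): [68, 45]
dequeue(): [45]
enqueue(30): [45, 30]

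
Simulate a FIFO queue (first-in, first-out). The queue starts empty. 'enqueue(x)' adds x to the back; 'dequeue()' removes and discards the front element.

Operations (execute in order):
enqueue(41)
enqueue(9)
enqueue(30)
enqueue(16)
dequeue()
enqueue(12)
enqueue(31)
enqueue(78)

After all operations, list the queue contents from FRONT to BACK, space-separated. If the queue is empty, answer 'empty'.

Answer: 9 30 16 12 31 78

Derivation:
enqueue(41): [41]
enqueue(9): [41, 9]
enqueue(30): [41, 9, 30]
enqueue(16): [41, 9, 30, 16]
dequeue(): [9, 30, 16]
enqueue(12): [9, 30, 16, 12]
enqueue(31): [9, 30, 16, 12, 31]
enqueue(78): [9, 30, 16, 12, 31, 78]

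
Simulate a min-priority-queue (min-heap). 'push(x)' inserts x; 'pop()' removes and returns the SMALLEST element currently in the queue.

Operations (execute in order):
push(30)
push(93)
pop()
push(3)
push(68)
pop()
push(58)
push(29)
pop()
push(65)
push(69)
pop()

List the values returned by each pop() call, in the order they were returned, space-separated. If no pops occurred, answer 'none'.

Answer: 30 3 29 58

Derivation:
push(30): heap contents = [30]
push(93): heap contents = [30, 93]
pop() → 30: heap contents = [93]
push(3): heap contents = [3, 93]
push(68): heap contents = [3, 68, 93]
pop() → 3: heap contents = [68, 93]
push(58): heap contents = [58, 68, 93]
push(29): heap contents = [29, 58, 68, 93]
pop() → 29: heap contents = [58, 68, 93]
push(65): heap contents = [58, 65, 68, 93]
push(69): heap contents = [58, 65, 68, 69, 93]
pop() → 58: heap contents = [65, 68, 69, 93]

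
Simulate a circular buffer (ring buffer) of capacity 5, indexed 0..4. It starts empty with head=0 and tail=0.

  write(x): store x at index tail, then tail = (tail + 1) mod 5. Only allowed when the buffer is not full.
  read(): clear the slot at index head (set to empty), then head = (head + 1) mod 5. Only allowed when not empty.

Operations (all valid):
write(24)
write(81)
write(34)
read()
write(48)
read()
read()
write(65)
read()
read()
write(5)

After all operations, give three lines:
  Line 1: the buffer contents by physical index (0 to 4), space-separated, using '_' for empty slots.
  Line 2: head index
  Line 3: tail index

write(24): buf=[24 _ _ _ _], head=0, tail=1, size=1
write(81): buf=[24 81 _ _ _], head=0, tail=2, size=2
write(34): buf=[24 81 34 _ _], head=0, tail=3, size=3
read(): buf=[_ 81 34 _ _], head=1, tail=3, size=2
write(48): buf=[_ 81 34 48 _], head=1, tail=4, size=3
read(): buf=[_ _ 34 48 _], head=2, tail=4, size=2
read(): buf=[_ _ _ 48 _], head=3, tail=4, size=1
write(65): buf=[_ _ _ 48 65], head=3, tail=0, size=2
read(): buf=[_ _ _ _ 65], head=4, tail=0, size=1
read(): buf=[_ _ _ _ _], head=0, tail=0, size=0
write(5): buf=[5 _ _ _ _], head=0, tail=1, size=1

Answer: 5 _ _ _ _
0
1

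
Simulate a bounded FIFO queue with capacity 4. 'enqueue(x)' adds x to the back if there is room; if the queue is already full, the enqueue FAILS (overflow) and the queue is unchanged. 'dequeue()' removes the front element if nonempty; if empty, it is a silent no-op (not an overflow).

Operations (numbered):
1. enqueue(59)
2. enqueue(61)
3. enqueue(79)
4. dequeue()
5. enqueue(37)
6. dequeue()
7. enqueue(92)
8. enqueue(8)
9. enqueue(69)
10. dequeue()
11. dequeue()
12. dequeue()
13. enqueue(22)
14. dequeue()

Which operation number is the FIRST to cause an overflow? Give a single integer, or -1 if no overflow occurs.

Answer: 9

Derivation:
1. enqueue(59): size=1
2. enqueue(61): size=2
3. enqueue(79): size=3
4. dequeue(): size=2
5. enqueue(37): size=3
6. dequeue(): size=2
7. enqueue(92): size=3
8. enqueue(8): size=4
9. enqueue(69): size=4=cap → OVERFLOW (fail)
10. dequeue(): size=3
11. dequeue(): size=2
12. dequeue(): size=1
13. enqueue(22): size=2
14. dequeue(): size=1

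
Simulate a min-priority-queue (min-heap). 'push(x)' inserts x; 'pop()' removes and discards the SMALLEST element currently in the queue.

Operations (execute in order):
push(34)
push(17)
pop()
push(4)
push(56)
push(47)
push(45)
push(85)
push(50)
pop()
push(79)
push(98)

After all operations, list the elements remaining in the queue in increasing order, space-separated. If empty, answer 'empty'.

Answer: 34 45 47 50 56 79 85 98

Derivation:
push(34): heap contents = [34]
push(17): heap contents = [17, 34]
pop() → 17: heap contents = [34]
push(4): heap contents = [4, 34]
push(56): heap contents = [4, 34, 56]
push(47): heap contents = [4, 34, 47, 56]
push(45): heap contents = [4, 34, 45, 47, 56]
push(85): heap contents = [4, 34, 45, 47, 56, 85]
push(50): heap contents = [4, 34, 45, 47, 50, 56, 85]
pop() → 4: heap contents = [34, 45, 47, 50, 56, 85]
push(79): heap contents = [34, 45, 47, 50, 56, 79, 85]
push(98): heap contents = [34, 45, 47, 50, 56, 79, 85, 98]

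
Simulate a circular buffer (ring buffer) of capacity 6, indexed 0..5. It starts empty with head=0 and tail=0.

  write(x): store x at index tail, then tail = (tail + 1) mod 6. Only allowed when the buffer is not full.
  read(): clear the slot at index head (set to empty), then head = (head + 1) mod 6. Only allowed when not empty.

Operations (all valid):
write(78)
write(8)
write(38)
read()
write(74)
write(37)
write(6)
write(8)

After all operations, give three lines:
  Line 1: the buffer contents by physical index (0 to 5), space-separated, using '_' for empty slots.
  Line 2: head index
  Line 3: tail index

write(78): buf=[78 _ _ _ _ _], head=0, tail=1, size=1
write(8): buf=[78 8 _ _ _ _], head=0, tail=2, size=2
write(38): buf=[78 8 38 _ _ _], head=0, tail=3, size=3
read(): buf=[_ 8 38 _ _ _], head=1, tail=3, size=2
write(74): buf=[_ 8 38 74 _ _], head=1, tail=4, size=3
write(37): buf=[_ 8 38 74 37 _], head=1, tail=5, size=4
write(6): buf=[_ 8 38 74 37 6], head=1, tail=0, size=5
write(8): buf=[8 8 38 74 37 6], head=1, tail=1, size=6

Answer: 8 8 38 74 37 6
1
1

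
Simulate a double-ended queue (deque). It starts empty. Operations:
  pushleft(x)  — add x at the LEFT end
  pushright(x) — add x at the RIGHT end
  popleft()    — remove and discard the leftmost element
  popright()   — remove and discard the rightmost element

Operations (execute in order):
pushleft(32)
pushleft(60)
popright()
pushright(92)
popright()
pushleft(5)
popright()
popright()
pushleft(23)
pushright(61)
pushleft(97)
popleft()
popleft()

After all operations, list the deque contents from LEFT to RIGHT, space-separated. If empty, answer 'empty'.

Answer: 61

Derivation:
pushleft(32): [32]
pushleft(60): [60, 32]
popright(): [60]
pushright(92): [60, 92]
popright(): [60]
pushleft(5): [5, 60]
popright(): [5]
popright(): []
pushleft(23): [23]
pushright(61): [23, 61]
pushleft(97): [97, 23, 61]
popleft(): [23, 61]
popleft(): [61]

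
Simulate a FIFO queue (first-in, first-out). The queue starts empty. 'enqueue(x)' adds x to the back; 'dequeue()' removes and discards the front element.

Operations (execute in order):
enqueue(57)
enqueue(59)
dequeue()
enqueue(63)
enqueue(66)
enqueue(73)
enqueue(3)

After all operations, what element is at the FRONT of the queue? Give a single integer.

enqueue(57): queue = [57]
enqueue(59): queue = [57, 59]
dequeue(): queue = [59]
enqueue(63): queue = [59, 63]
enqueue(66): queue = [59, 63, 66]
enqueue(73): queue = [59, 63, 66, 73]
enqueue(3): queue = [59, 63, 66, 73, 3]

Answer: 59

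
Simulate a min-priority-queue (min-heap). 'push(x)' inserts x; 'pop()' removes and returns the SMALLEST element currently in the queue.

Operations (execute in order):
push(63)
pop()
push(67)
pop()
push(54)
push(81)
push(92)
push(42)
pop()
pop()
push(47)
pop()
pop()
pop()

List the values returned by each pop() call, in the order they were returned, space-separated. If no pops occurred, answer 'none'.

Answer: 63 67 42 54 47 81 92

Derivation:
push(63): heap contents = [63]
pop() → 63: heap contents = []
push(67): heap contents = [67]
pop() → 67: heap contents = []
push(54): heap contents = [54]
push(81): heap contents = [54, 81]
push(92): heap contents = [54, 81, 92]
push(42): heap contents = [42, 54, 81, 92]
pop() → 42: heap contents = [54, 81, 92]
pop() → 54: heap contents = [81, 92]
push(47): heap contents = [47, 81, 92]
pop() → 47: heap contents = [81, 92]
pop() → 81: heap contents = [92]
pop() → 92: heap contents = []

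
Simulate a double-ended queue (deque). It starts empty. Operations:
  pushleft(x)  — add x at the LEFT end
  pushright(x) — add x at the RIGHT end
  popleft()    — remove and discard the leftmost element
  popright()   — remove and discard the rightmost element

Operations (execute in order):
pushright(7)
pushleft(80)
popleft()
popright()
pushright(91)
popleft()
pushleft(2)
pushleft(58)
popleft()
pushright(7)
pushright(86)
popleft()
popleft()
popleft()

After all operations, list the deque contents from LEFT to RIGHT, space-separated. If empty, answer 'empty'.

pushright(7): [7]
pushleft(80): [80, 7]
popleft(): [7]
popright(): []
pushright(91): [91]
popleft(): []
pushleft(2): [2]
pushleft(58): [58, 2]
popleft(): [2]
pushright(7): [2, 7]
pushright(86): [2, 7, 86]
popleft(): [7, 86]
popleft(): [86]
popleft(): []

Answer: empty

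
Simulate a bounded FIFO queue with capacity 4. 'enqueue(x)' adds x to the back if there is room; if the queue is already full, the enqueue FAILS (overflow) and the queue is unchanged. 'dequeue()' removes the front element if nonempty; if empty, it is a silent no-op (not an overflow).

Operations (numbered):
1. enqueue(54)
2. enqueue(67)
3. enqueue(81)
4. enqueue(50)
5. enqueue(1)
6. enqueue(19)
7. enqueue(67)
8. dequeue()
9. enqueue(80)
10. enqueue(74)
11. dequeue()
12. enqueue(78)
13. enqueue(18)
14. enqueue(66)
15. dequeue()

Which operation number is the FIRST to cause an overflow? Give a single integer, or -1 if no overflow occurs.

Answer: 5

Derivation:
1. enqueue(54): size=1
2. enqueue(67): size=2
3. enqueue(81): size=3
4. enqueue(50): size=4
5. enqueue(1): size=4=cap → OVERFLOW (fail)
6. enqueue(19): size=4=cap → OVERFLOW (fail)
7. enqueue(67): size=4=cap → OVERFLOW (fail)
8. dequeue(): size=3
9. enqueue(80): size=4
10. enqueue(74): size=4=cap → OVERFLOW (fail)
11. dequeue(): size=3
12. enqueue(78): size=4
13. enqueue(18): size=4=cap → OVERFLOW (fail)
14. enqueue(66): size=4=cap → OVERFLOW (fail)
15. dequeue(): size=3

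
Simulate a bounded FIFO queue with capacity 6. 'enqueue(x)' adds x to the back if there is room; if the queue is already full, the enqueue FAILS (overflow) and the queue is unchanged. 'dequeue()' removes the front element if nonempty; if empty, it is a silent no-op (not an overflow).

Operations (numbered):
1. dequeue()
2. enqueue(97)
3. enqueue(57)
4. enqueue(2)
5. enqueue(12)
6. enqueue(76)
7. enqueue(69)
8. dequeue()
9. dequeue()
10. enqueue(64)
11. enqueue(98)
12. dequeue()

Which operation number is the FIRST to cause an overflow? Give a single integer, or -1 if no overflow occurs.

1. dequeue(): empty, no-op, size=0
2. enqueue(97): size=1
3. enqueue(57): size=2
4. enqueue(2): size=3
5. enqueue(12): size=4
6. enqueue(76): size=5
7. enqueue(69): size=6
8. dequeue(): size=5
9. dequeue(): size=4
10. enqueue(64): size=5
11. enqueue(98): size=6
12. dequeue(): size=5

Answer: -1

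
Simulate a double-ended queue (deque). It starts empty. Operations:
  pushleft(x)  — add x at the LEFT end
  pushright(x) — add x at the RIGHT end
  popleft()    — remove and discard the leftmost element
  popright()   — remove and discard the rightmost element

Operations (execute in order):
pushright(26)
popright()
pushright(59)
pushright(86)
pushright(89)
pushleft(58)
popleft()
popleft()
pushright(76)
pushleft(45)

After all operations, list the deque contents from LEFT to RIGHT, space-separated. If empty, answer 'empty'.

Answer: 45 86 89 76

Derivation:
pushright(26): [26]
popright(): []
pushright(59): [59]
pushright(86): [59, 86]
pushright(89): [59, 86, 89]
pushleft(58): [58, 59, 86, 89]
popleft(): [59, 86, 89]
popleft(): [86, 89]
pushright(76): [86, 89, 76]
pushleft(45): [45, 86, 89, 76]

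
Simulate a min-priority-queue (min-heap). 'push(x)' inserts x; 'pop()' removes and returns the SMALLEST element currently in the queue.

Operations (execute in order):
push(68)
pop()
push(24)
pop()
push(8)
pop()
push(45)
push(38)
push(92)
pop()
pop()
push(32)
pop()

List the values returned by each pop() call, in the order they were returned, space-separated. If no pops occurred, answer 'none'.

Answer: 68 24 8 38 45 32

Derivation:
push(68): heap contents = [68]
pop() → 68: heap contents = []
push(24): heap contents = [24]
pop() → 24: heap contents = []
push(8): heap contents = [8]
pop() → 8: heap contents = []
push(45): heap contents = [45]
push(38): heap contents = [38, 45]
push(92): heap contents = [38, 45, 92]
pop() → 38: heap contents = [45, 92]
pop() → 45: heap contents = [92]
push(32): heap contents = [32, 92]
pop() → 32: heap contents = [92]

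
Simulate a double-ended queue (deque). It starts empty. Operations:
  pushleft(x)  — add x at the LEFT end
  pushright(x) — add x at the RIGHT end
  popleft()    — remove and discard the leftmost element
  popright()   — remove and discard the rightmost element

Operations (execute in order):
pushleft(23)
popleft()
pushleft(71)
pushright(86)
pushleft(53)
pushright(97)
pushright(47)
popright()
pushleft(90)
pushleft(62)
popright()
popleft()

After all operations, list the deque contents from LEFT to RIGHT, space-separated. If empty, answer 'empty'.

Answer: 90 53 71 86

Derivation:
pushleft(23): [23]
popleft(): []
pushleft(71): [71]
pushright(86): [71, 86]
pushleft(53): [53, 71, 86]
pushright(97): [53, 71, 86, 97]
pushright(47): [53, 71, 86, 97, 47]
popright(): [53, 71, 86, 97]
pushleft(90): [90, 53, 71, 86, 97]
pushleft(62): [62, 90, 53, 71, 86, 97]
popright(): [62, 90, 53, 71, 86]
popleft(): [90, 53, 71, 86]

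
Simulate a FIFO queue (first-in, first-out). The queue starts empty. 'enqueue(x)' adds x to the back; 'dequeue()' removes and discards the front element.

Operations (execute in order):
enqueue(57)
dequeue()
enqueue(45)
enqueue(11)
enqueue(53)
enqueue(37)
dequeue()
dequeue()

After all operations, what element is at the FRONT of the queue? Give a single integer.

enqueue(57): queue = [57]
dequeue(): queue = []
enqueue(45): queue = [45]
enqueue(11): queue = [45, 11]
enqueue(53): queue = [45, 11, 53]
enqueue(37): queue = [45, 11, 53, 37]
dequeue(): queue = [11, 53, 37]
dequeue(): queue = [53, 37]

Answer: 53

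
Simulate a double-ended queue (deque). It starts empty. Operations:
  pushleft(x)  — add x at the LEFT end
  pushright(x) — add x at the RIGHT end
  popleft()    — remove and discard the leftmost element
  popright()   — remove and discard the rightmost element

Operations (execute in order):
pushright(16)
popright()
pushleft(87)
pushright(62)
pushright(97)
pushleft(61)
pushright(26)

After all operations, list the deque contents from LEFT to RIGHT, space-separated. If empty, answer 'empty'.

pushright(16): [16]
popright(): []
pushleft(87): [87]
pushright(62): [87, 62]
pushright(97): [87, 62, 97]
pushleft(61): [61, 87, 62, 97]
pushright(26): [61, 87, 62, 97, 26]

Answer: 61 87 62 97 26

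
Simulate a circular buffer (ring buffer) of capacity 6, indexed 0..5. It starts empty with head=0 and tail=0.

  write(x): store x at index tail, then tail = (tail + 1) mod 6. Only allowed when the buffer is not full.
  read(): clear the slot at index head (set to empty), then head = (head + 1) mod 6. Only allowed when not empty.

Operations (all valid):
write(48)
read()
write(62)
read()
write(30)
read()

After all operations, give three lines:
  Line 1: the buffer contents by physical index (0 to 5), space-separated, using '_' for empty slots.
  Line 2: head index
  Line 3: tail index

Answer: _ _ _ _ _ _
3
3

Derivation:
write(48): buf=[48 _ _ _ _ _], head=0, tail=1, size=1
read(): buf=[_ _ _ _ _ _], head=1, tail=1, size=0
write(62): buf=[_ 62 _ _ _ _], head=1, tail=2, size=1
read(): buf=[_ _ _ _ _ _], head=2, tail=2, size=0
write(30): buf=[_ _ 30 _ _ _], head=2, tail=3, size=1
read(): buf=[_ _ _ _ _ _], head=3, tail=3, size=0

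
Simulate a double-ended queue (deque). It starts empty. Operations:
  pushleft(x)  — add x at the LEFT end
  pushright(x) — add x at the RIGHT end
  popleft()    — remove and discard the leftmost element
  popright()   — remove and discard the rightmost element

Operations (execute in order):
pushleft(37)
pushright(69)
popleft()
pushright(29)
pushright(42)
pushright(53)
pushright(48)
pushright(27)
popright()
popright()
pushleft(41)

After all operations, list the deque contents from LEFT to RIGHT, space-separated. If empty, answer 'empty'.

Answer: 41 69 29 42 53

Derivation:
pushleft(37): [37]
pushright(69): [37, 69]
popleft(): [69]
pushright(29): [69, 29]
pushright(42): [69, 29, 42]
pushright(53): [69, 29, 42, 53]
pushright(48): [69, 29, 42, 53, 48]
pushright(27): [69, 29, 42, 53, 48, 27]
popright(): [69, 29, 42, 53, 48]
popright(): [69, 29, 42, 53]
pushleft(41): [41, 69, 29, 42, 53]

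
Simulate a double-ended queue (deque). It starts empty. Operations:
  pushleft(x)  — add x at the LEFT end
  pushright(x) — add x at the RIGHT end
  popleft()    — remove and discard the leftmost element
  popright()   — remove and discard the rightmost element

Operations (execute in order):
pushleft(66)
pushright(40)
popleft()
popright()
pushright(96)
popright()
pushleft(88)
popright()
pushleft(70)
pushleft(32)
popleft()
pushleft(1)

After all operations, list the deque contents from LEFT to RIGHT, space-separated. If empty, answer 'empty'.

pushleft(66): [66]
pushright(40): [66, 40]
popleft(): [40]
popright(): []
pushright(96): [96]
popright(): []
pushleft(88): [88]
popright(): []
pushleft(70): [70]
pushleft(32): [32, 70]
popleft(): [70]
pushleft(1): [1, 70]

Answer: 1 70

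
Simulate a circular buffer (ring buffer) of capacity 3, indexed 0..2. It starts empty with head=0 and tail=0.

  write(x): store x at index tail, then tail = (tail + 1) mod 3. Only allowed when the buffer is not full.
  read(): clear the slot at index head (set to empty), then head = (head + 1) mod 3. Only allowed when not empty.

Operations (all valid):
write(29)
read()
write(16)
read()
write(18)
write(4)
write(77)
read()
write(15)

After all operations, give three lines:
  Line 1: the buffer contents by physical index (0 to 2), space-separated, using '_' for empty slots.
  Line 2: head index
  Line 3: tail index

Answer: 4 77 15
0
0

Derivation:
write(29): buf=[29 _ _], head=0, tail=1, size=1
read(): buf=[_ _ _], head=1, tail=1, size=0
write(16): buf=[_ 16 _], head=1, tail=2, size=1
read(): buf=[_ _ _], head=2, tail=2, size=0
write(18): buf=[_ _ 18], head=2, tail=0, size=1
write(4): buf=[4 _ 18], head=2, tail=1, size=2
write(77): buf=[4 77 18], head=2, tail=2, size=3
read(): buf=[4 77 _], head=0, tail=2, size=2
write(15): buf=[4 77 15], head=0, tail=0, size=3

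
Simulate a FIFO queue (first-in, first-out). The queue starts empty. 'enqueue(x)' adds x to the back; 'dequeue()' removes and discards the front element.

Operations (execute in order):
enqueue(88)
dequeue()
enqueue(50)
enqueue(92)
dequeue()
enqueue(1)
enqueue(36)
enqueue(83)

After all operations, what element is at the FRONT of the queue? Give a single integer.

enqueue(88): queue = [88]
dequeue(): queue = []
enqueue(50): queue = [50]
enqueue(92): queue = [50, 92]
dequeue(): queue = [92]
enqueue(1): queue = [92, 1]
enqueue(36): queue = [92, 1, 36]
enqueue(83): queue = [92, 1, 36, 83]

Answer: 92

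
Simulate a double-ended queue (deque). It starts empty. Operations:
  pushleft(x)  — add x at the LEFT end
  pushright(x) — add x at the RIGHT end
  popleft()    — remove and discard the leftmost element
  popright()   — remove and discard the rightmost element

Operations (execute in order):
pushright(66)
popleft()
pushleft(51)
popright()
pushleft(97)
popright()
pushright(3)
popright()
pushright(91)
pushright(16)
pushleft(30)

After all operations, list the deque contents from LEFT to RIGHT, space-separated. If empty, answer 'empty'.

pushright(66): [66]
popleft(): []
pushleft(51): [51]
popright(): []
pushleft(97): [97]
popright(): []
pushright(3): [3]
popright(): []
pushright(91): [91]
pushright(16): [91, 16]
pushleft(30): [30, 91, 16]

Answer: 30 91 16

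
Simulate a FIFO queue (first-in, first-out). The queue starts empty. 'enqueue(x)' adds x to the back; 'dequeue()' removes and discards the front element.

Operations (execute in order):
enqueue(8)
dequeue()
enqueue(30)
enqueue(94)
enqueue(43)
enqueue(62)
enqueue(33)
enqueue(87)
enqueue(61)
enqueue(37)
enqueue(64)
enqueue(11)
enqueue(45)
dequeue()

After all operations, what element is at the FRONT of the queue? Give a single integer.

Answer: 94

Derivation:
enqueue(8): queue = [8]
dequeue(): queue = []
enqueue(30): queue = [30]
enqueue(94): queue = [30, 94]
enqueue(43): queue = [30, 94, 43]
enqueue(62): queue = [30, 94, 43, 62]
enqueue(33): queue = [30, 94, 43, 62, 33]
enqueue(87): queue = [30, 94, 43, 62, 33, 87]
enqueue(61): queue = [30, 94, 43, 62, 33, 87, 61]
enqueue(37): queue = [30, 94, 43, 62, 33, 87, 61, 37]
enqueue(64): queue = [30, 94, 43, 62, 33, 87, 61, 37, 64]
enqueue(11): queue = [30, 94, 43, 62, 33, 87, 61, 37, 64, 11]
enqueue(45): queue = [30, 94, 43, 62, 33, 87, 61, 37, 64, 11, 45]
dequeue(): queue = [94, 43, 62, 33, 87, 61, 37, 64, 11, 45]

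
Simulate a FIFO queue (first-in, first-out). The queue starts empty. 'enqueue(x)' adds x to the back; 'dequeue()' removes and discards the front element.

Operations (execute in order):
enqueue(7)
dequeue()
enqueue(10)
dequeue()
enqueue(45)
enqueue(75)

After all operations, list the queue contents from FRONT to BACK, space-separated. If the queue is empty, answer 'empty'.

Answer: 45 75

Derivation:
enqueue(7): [7]
dequeue(): []
enqueue(10): [10]
dequeue(): []
enqueue(45): [45]
enqueue(75): [45, 75]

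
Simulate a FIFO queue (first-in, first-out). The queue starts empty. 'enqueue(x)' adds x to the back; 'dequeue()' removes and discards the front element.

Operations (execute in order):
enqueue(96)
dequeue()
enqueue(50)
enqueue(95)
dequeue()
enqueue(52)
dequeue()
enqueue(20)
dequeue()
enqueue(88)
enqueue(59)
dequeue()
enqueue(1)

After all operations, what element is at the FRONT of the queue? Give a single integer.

Answer: 88

Derivation:
enqueue(96): queue = [96]
dequeue(): queue = []
enqueue(50): queue = [50]
enqueue(95): queue = [50, 95]
dequeue(): queue = [95]
enqueue(52): queue = [95, 52]
dequeue(): queue = [52]
enqueue(20): queue = [52, 20]
dequeue(): queue = [20]
enqueue(88): queue = [20, 88]
enqueue(59): queue = [20, 88, 59]
dequeue(): queue = [88, 59]
enqueue(1): queue = [88, 59, 1]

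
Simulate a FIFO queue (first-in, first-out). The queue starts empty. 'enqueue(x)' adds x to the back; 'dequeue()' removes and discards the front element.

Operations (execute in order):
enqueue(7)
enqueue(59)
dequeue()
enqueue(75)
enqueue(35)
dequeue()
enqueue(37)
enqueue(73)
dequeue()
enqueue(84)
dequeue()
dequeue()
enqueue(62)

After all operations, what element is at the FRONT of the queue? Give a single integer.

Answer: 73

Derivation:
enqueue(7): queue = [7]
enqueue(59): queue = [7, 59]
dequeue(): queue = [59]
enqueue(75): queue = [59, 75]
enqueue(35): queue = [59, 75, 35]
dequeue(): queue = [75, 35]
enqueue(37): queue = [75, 35, 37]
enqueue(73): queue = [75, 35, 37, 73]
dequeue(): queue = [35, 37, 73]
enqueue(84): queue = [35, 37, 73, 84]
dequeue(): queue = [37, 73, 84]
dequeue(): queue = [73, 84]
enqueue(62): queue = [73, 84, 62]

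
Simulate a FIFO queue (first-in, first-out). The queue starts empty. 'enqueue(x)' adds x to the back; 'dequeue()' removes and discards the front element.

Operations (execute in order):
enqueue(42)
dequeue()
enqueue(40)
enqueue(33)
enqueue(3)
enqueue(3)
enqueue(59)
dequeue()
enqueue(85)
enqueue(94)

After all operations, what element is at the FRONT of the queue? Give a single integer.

Answer: 33

Derivation:
enqueue(42): queue = [42]
dequeue(): queue = []
enqueue(40): queue = [40]
enqueue(33): queue = [40, 33]
enqueue(3): queue = [40, 33, 3]
enqueue(3): queue = [40, 33, 3, 3]
enqueue(59): queue = [40, 33, 3, 3, 59]
dequeue(): queue = [33, 3, 3, 59]
enqueue(85): queue = [33, 3, 3, 59, 85]
enqueue(94): queue = [33, 3, 3, 59, 85, 94]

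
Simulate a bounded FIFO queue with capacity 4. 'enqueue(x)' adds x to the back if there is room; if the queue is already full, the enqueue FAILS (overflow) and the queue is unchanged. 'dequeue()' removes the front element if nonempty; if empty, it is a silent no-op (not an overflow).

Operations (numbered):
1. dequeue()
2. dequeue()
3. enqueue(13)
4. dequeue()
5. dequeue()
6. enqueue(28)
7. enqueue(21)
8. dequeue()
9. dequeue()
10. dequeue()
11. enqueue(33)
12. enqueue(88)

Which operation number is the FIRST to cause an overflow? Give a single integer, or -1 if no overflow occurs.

1. dequeue(): empty, no-op, size=0
2. dequeue(): empty, no-op, size=0
3. enqueue(13): size=1
4. dequeue(): size=0
5. dequeue(): empty, no-op, size=0
6. enqueue(28): size=1
7. enqueue(21): size=2
8. dequeue(): size=1
9. dequeue(): size=0
10. dequeue(): empty, no-op, size=0
11. enqueue(33): size=1
12. enqueue(88): size=2

Answer: -1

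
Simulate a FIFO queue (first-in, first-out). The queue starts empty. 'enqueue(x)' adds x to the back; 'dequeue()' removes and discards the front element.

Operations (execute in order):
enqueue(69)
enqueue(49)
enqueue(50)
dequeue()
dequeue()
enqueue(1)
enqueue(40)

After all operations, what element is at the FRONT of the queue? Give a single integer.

enqueue(69): queue = [69]
enqueue(49): queue = [69, 49]
enqueue(50): queue = [69, 49, 50]
dequeue(): queue = [49, 50]
dequeue(): queue = [50]
enqueue(1): queue = [50, 1]
enqueue(40): queue = [50, 1, 40]

Answer: 50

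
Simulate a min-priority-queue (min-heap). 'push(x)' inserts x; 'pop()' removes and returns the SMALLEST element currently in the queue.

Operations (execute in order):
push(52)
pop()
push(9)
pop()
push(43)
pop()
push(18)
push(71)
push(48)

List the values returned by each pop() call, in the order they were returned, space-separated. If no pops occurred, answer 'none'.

push(52): heap contents = [52]
pop() → 52: heap contents = []
push(9): heap contents = [9]
pop() → 9: heap contents = []
push(43): heap contents = [43]
pop() → 43: heap contents = []
push(18): heap contents = [18]
push(71): heap contents = [18, 71]
push(48): heap contents = [18, 48, 71]

Answer: 52 9 43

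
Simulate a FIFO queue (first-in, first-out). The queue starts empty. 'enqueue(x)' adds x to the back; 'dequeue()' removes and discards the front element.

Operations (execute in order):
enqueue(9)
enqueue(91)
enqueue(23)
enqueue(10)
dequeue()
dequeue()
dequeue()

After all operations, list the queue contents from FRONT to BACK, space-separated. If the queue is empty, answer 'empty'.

enqueue(9): [9]
enqueue(91): [9, 91]
enqueue(23): [9, 91, 23]
enqueue(10): [9, 91, 23, 10]
dequeue(): [91, 23, 10]
dequeue(): [23, 10]
dequeue(): [10]

Answer: 10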